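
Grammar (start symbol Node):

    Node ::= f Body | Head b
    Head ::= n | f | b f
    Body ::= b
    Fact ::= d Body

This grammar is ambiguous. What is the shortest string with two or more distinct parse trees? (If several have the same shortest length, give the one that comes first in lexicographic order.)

length 2: f b has 2 parse trees

Two derivations of f b:
  Node ⇒ f Body ⇒ f b
  Node ⇒ Head b ⇒ f b

f b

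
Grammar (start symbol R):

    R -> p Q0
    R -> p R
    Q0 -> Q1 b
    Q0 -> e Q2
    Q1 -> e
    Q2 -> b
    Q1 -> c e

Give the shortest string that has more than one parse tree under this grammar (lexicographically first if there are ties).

p e b

length 3: p e b has 2 parse trees

Two derivations of p e b:
  R ⇒ p Q0 ⇒ p Q1 b ⇒ p e b
  R ⇒ p Q0 ⇒ p e Q2 ⇒ p e b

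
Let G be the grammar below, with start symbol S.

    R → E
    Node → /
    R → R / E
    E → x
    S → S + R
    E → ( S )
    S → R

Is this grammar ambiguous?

Unambiguous

Only S, R, E are reachable from S; ignoring the rest: The grammar is stratified — S handles '+' (left-recursive), R handles '/', E atoms. Each operator has a fixed associativity and precedence level, so every string has one parse.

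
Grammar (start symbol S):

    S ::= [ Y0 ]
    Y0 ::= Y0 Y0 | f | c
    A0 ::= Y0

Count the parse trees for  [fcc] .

Parse trees for [fcc]:
  [S [ [Y0 [Y0 f] [Y0 [Y0 c] [Y0 c]]] ]]
  [S [ [Y0 [Y0 [Y0 f] [Y0 c]] [Y0 c]] ]]

2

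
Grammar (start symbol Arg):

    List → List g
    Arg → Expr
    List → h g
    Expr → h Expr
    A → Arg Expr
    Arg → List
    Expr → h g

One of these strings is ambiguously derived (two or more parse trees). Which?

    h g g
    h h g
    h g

h g g: 1 tree
h h g: 1 tree
h g: 2 trees

h g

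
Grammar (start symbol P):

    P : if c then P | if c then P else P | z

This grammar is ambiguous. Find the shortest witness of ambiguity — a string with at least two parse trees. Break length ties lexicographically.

length 1: no string has ≥2 trees
length 4: no string has ≥2 trees
length 6: no string has ≥2 trees
length 7: no string has ≥2 trees
length 9: if c then if c then z else z has 2 parse trees

Two derivations of if c then if c then z else z:
  P ⇒ if c then P ⇒ if c then if c then P else P ⇒ if c then if c then z else P ⇒ if c then if c then z else z
  P ⇒ if c then P else P ⇒ if c then if c then P else P ⇒ if c then if c then z else P ⇒ if c then if c then z else z

if c then if c then z else z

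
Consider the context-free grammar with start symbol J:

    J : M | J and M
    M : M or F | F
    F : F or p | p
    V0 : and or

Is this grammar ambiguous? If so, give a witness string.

Ambiguous

Witness: p or p

Derivation 1: J ⇒ M ⇒ M or F ⇒ F or F ⇒ p or F ⇒ p or p
Derivation 2: J ⇒ M ⇒ F ⇒ F or p ⇒ p or p

Two distinct leftmost derivations for the same string.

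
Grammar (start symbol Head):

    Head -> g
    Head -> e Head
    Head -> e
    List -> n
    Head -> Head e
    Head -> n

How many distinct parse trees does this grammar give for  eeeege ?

Parse trees for eeeege:
  [Head e [Head e [Head e [Head e [Head [Head g] e]]]]]
  [Head e [Head e [Head e [Head [Head e [Head g]] e]]]]
  [Head e [Head e [Head [Head e [Head e [Head g]]] e]]]
  [Head e [Head [Head e [Head e [Head e [Head g]]]] e]]
  [Head [Head e [Head e [Head e [Head e [Head g]]]]] e]

5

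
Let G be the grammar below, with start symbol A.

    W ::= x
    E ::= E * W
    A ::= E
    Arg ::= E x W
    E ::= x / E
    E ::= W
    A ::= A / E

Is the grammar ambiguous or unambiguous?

Witness: x / x

Derivation 1: A ⇒ E ⇒ x / E ⇒ x / W ⇒ x / x
Derivation 2: A ⇒ A / E ⇒ E / E ⇒ W / E ⇒ x / E ⇒ x / W ⇒ x / x

Two distinct leftmost derivations for the same string.

Ambiguous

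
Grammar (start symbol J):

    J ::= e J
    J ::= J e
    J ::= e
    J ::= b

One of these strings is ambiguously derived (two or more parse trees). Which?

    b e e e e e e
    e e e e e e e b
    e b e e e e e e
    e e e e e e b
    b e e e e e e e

e b e e e e e e

b e e e e e e: 1 tree
e e e e e e e b: 1 tree
e b e e e e e e: 7 trees
e e e e e e b: 1 tree
b e e e e e e e: 1 tree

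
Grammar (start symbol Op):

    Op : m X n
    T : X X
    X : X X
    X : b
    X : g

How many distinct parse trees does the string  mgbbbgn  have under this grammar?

Parse trees for mgbbbgn (showing first 6 of 14):
  [Op m [X [X g] [X [X b] [X [X b] [X [X b] [X g]]]]] n]
  [Op m [X [X g] [X [X b] [X [X [X b] [X b]] [X g]]]] n]
  [Op m [X [X g] [X [X [X b] [X b]] [X [X b] [X g]]]] n]
  [Op m [X [X g] [X [X [X b] [X [X b] [X b]]] [X g]]] n]
  [Op m [X [X g] [X [X [X [X b] [X b]] [X b]] [X g]]] n]
  [Op m [X [X [X g] [X b]] [X [X b] [X [X b] [X g]]]] n]

14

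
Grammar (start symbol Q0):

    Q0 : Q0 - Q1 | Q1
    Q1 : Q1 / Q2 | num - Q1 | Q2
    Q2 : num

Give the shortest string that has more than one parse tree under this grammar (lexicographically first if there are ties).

num - num

length 1: no string has ≥2 trees
length 3: num - num has 2 parse trees

Two derivations of num - num:
  Q0 ⇒ Q0 - Q1 ⇒ Q1 - Q1 ⇒ Q2 - Q1 ⇒ num - Q1 ⇒ num - Q2 ⇒ num - num
  Q0 ⇒ Q1 ⇒ num - Q1 ⇒ num - Q2 ⇒ num - num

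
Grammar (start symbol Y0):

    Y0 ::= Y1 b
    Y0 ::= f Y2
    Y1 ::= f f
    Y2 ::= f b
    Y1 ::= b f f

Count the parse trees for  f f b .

2

Parse trees for f f b:
  [Y0 [Y1 f f] b]
  [Y0 f [Y2 f b]]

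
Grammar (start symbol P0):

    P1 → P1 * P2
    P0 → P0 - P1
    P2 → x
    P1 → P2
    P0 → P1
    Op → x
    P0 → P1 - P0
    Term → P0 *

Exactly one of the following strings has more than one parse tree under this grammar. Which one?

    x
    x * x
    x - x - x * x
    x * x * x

x - x - x * x

x: 1 tree
x * x: 1 tree
x - x - x * x: 4 trees
x * x * x: 1 tree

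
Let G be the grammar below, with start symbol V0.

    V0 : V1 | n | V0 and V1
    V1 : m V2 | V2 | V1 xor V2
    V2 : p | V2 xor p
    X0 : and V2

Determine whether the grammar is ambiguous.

Witness: p xor p

Derivation 1: V0 ⇒ V1 ⇒ V2 ⇒ V2 xor p ⇒ p xor p
Derivation 2: V0 ⇒ V1 ⇒ V1 xor V2 ⇒ V2 xor V2 ⇒ p xor V2 ⇒ p xor p

Two distinct leftmost derivations for the same string.

Ambiguous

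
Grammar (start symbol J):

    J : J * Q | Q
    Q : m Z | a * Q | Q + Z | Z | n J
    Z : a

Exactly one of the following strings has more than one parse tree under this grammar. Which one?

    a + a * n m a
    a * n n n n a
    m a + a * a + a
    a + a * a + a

a * n n n n a

a + a * n m a: 1 tree
a * n n n n a: 2 trees
m a + a * a + a: 1 tree
a + a * a + a: 1 tree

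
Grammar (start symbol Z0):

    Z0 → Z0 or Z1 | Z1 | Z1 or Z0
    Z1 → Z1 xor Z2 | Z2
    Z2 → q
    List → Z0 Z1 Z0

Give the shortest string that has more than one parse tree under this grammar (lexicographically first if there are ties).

q or q

length 1: no string has ≥2 trees
length 3: q or q has 2 parse trees

Two derivations of q or q:
  Z0 ⇒ Z0 or Z1 ⇒ Z1 or Z1 ⇒ Z2 or Z1 ⇒ q or Z1 ⇒ q or Z2 ⇒ q or q
  Z0 ⇒ Z1 or Z0 ⇒ Z2 or Z0 ⇒ q or Z0 ⇒ q or Z1 ⇒ q or Z2 ⇒ q or q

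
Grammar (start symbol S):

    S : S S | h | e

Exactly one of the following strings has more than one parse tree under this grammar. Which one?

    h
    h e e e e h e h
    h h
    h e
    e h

h: 1 tree
h e e e e h e h: 429 trees
h h: 1 tree
h e: 1 tree
e h: 1 tree

h e e e e h e h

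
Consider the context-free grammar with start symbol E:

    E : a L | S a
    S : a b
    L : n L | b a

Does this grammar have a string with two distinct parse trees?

Ambiguous

Witness: a b a

Derivation 1: E ⇒ a L ⇒ a b a
Derivation 2: E ⇒ S a ⇒ a b a

Two distinct leftmost derivations for the same string.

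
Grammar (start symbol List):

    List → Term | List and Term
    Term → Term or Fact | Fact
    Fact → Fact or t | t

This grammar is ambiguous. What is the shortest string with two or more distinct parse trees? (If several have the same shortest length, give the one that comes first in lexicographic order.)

t or t

length 1: no string has ≥2 trees
length 3: t or t has 2 parse trees

Two derivations of t or t:
  List ⇒ Term ⇒ Term or Fact ⇒ Fact or Fact ⇒ t or Fact ⇒ t or t
  List ⇒ Term ⇒ Fact ⇒ Fact or t ⇒ t or t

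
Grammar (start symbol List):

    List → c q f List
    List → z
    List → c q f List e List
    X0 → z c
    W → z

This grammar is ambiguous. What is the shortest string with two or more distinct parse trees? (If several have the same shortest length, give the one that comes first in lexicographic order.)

length 1: no string has ≥2 trees
length 4: no string has ≥2 trees
length 6: no string has ≥2 trees
length 7: no string has ≥2 trees
length 9: c q f c q f z e z has 2 parse trees

Two derivations of c q f c q f z e z:
  List ⇒ c q f List ⇒ c q f c q f List e List ⇒ c q f c q f z e List ⇒ c q f c q f z e z
  List ⇒ c q f List e List ⇒ c q f c q f List e List ⇒ c q f c q f z e List ⇒ c q f c q f z e z

c q f c q f z e z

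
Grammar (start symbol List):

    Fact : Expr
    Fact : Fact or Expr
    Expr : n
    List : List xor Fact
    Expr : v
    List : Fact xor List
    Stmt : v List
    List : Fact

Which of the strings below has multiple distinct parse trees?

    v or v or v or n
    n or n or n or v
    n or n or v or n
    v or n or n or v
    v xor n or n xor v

v or v or v or n: 1 tree
n or n or n or v: 1 tree
n or n or v or n: 1 tree
v or n or n or v: 1 tree
v xor n or n xor v: 4 trees

v xor n or n xor v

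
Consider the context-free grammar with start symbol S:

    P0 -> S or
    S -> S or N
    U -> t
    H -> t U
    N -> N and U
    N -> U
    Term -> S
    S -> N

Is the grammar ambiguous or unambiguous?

Unambiguous

(H, Term, P0 are unreachable from S, so their rules don't affect L(S).) S → S or N | N  ;  N → N and U | U  — a left-associative chain with U at the bottom. Each string factors uniquely by precedence.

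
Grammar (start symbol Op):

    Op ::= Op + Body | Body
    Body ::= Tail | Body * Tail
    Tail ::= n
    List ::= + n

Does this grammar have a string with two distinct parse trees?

Only Op, Body, Tail are reachable from Op; ignoring the rest: Op → Op + Body | Body  ;  Body → Body * Tail | Tail  — a left-associative chain with Tail at the bottom. Each string factors uniquely by precedence.

Unambiguous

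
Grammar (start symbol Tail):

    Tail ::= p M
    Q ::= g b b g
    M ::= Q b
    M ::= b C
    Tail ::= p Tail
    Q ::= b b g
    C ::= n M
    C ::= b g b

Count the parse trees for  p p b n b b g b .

Parse trees for p p b n b b g b:
  [Tail p [Tail p [M b [C n [M [Q b b g] b]]]]]
  [Tail p [Tail p [M b [C n [M b [C b g b]]]]]]

2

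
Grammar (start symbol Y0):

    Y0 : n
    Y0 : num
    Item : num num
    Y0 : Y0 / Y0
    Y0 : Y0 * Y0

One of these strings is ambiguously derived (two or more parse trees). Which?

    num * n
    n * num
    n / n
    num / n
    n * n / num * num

n * n / num * num

num * n: 1 tree
n * num: 1 tree
n / n: 1 tree
num / n: 1 tree
n * n / num * num: 5 trees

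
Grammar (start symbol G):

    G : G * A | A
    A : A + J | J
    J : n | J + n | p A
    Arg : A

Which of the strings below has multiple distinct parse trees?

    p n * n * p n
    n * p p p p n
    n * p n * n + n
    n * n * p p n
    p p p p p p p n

n * p n * n + n

p n * n * p n: 1 tree
n * p p p p n: 1 tree
n * p n * n + n: 2 trees
n * n * p p n: 1 tree
p p p p p p p n: 1 tree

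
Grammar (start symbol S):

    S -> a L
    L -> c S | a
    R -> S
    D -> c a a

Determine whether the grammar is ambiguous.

Unambiguous

(R, D are unreachable from S, so their rules don't affect L(S).) Each reachable nonterminal has at most one production per leading terminal, and all productions are right-linear; the derivation is determined token-by-token.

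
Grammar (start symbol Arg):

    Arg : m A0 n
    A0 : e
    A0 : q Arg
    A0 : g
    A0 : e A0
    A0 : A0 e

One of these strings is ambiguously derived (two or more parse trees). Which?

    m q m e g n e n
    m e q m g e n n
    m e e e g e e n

m q m e g n e n: 1 tree
m e q m g e n n: 1 tree
m e e e g e e n: 10 trees

m e e e g e e n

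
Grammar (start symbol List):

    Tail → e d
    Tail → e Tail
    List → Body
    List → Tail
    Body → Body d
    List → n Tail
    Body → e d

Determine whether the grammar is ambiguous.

Ambiguous

Witness: e d

Derivation 1: List ⇒ Body ⇒ e d
Derivation 2: List ⇒ Tail ⇒ e d

Two distinct leftmost derivations for the same string.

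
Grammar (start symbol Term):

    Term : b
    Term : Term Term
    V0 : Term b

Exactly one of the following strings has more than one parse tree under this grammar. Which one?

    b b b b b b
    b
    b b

b b b b b b

b b b b b b: 42 trees
b: 1 tree
b b: 1 tree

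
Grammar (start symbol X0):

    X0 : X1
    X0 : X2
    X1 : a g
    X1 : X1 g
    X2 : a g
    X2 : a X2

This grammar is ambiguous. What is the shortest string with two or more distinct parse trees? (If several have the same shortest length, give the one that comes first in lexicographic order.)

length 2: a g has 2 parse trees

Two derivations of a g:
  X0 ⇒ X1 ⇒ a g
  X0 ⇒ X2 ⇒ a g

a g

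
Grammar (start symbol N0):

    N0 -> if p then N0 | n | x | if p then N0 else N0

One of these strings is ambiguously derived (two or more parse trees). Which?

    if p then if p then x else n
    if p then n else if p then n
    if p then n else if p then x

if p then if p then x else n

if p then if p then x else n: 2 trees
if p then n else if p then n: 1 tree
if p then n else if p then x: 1 tree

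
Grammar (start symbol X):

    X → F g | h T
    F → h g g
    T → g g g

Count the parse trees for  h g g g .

Parse trees for h g g g:
  [X [F h g g] g]
  [X h [T g g g]]

2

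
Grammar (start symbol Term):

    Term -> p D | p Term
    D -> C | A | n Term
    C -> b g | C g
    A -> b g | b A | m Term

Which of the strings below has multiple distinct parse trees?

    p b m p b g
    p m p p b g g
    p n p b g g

p b m p b g

p b m p b g: 2 trees
p m p p b g g: 1 tree
p n p b g g: 1 tree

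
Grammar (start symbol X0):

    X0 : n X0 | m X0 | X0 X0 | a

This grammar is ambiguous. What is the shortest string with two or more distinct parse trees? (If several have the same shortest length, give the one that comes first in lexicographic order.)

a a a

length 1: no string has ≥2 trees
length 2: no string has ≥2 trees
length 3: a a a has 2 parse trees

Two derivations of a a a:
  X0 ⇒ X0 X0 ⇒ X0 X0 X0 ⇒ a X0 X0 ⇒ a a X0 ⇒ a a a
  X0 ⇒ X0 X0 ⇒ a X0 ⇒ a X0 X0 ⇒ a a X0 ⇒ a a a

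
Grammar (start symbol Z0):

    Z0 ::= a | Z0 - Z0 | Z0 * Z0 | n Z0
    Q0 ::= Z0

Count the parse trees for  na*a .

Parse trees for na*a:
  [Z0 [Z0 n [Z0 a]] * [Z0 a]]
  [Z0 n [Z0 [Z0 a] * [Z0 a]]]

2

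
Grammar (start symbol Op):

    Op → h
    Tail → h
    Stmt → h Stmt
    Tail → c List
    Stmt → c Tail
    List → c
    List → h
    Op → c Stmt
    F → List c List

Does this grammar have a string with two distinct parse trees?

Unambiguous

(F is unreachable from Op, so its rules don't affect L(Op).) The reachable rules are right-linear with at most one rule per (nonterminal, next-terminal) pair. Each input token forces the next rule, so parsing is deterministic.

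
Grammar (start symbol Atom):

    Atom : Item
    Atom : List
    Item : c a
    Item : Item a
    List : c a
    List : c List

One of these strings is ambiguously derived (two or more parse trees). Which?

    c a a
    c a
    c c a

c a a: 1 tree
c a: 2 trees
c c a: 1 tree

c a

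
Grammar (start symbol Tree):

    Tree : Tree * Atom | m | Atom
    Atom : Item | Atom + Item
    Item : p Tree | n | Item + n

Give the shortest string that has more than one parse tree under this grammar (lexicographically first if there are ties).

length 1: no string has ≥2 trees
length 2: no string has ≥2 trees
length 3: n + n has 2 parse trees

Two derivations of n + n:
  Tree ⇒ Atom ⇒ Item ⇒ Item + n ⇒ n + n
  Tree ⇒ Atom ⇒ Atom + Item ⇒ Item + Item ⇒ n + Item ⇒ n + n

n + n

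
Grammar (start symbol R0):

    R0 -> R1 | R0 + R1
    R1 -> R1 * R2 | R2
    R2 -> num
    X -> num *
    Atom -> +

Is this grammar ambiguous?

Unambiguous

(X, Atom are unreachable from R0, so their rules don't affect L(R0).) The grammar is stratified — R0 handles '+' (left-recursive), R1 handles '*', R2 atoms. Each operator has a fixed associativity and precedence level, so every string has one parse.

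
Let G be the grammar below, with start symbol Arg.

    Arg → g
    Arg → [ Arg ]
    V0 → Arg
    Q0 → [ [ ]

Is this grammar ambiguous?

Unambiguous

(Q0, V0 are unreachable from Arg, so their rules don't affect L(Arg).) Each string is a nest of matched brackets around a single atom. An opening bracket forces the recursive rule; an atom forces the base rule.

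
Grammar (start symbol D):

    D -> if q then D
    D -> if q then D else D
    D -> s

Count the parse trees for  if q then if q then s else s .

Parse trees for if q then if q then s else s:
  [D if q then [D if q then [D s] else [D s]]]
  [D if q then [D if q then [D s]] else [D s]]

2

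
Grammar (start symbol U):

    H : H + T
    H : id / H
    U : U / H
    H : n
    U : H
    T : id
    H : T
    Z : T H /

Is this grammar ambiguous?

Witness: id / id

Derivation 1: U ⇒ U / H ⇒ H / H ⇒ T / H ⇒ id / H ⇒ id / T ⇒ id / id
Derivation 2: U ⇒ H ⇒ id / H ⇒ id / T ⇒ id / id

Two distinct leftmost derivations for the same string.

Ambiguous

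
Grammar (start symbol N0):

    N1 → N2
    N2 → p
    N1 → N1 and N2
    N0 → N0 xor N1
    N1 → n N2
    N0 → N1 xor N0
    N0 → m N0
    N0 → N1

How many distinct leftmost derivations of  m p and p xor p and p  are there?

3

Parse trees for m p and p xor p and p:
  [N0 [N0 m [N0 [N1 [N1 [N2 p]] and [N2 p]]]] xor [N1 [N1 [N2 p]] and [N2 p]]]
  [N0 m [N0 [N0 [N1 [N1 [N2 p]] and [N2 p]]] xor [N1 [N1 [N2 p]] and [N2 p]]]]
  [N0 m [N0 [N1 [N1 [N2 p]] and [N2 p]] xor [N0 [N1 [N1 [N2 p]] and [N2 p]]]]]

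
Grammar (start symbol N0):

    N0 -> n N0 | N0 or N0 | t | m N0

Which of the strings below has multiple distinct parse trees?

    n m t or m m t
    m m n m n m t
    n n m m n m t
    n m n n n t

n m t or m m t: 3 trees
m m n m n m t: 1 tree
n n m m n m t: 1 tree
n m n n n t: 1 tree

n m t or m m t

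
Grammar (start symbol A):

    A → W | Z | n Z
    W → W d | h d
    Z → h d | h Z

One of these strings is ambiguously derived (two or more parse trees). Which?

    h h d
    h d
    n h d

h h d: 1 tree
h d: 2 trees
n h d: 1 tree

h d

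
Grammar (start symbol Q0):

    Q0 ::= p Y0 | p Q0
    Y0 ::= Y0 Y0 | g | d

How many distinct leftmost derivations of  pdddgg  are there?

Parse trees for pdddgg (showing first 6 of 14):
  [Q0 p [Y0 [Y0 d] [Y0 [Y0 d] [Y0 [Y0 d] [Y0 [Y0 g] [Y0 g]]]]]]
  [Q0 p [Y0 [Y0 d] [Y0 [Y0 d] [Y0 [Y0 [Y0 d] [Y0 g]] [Y0 g]]]]]
  [Q0 p [Y0 [Y0 d] [Y0 [Y0 [Y0 d] [Y0 d]] [Y0 [Y0 g] [Y0 g]]]]]
  [Q0 p [Y0 [Y0 d] [Y0 [Y0 [Y0 d] [Y0 [Y0 d] [Y0 g]]] [Y0 g]]]]
  [Q0 p [Y0 [Y0 d] [Y0 [Y0 [Y0 [Y0 d] [Y0 d]] [Y0 g]] [Y0 g]]]]
  [Q0 p [Y0 [Y0 [Y0 d] [Y0 d]] [Y0 [Y0 d] [Y0 [Y0 g] [Y0 g]]]]]

14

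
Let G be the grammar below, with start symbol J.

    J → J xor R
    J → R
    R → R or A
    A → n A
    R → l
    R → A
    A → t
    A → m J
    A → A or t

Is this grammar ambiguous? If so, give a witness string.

Witness: t or t

Derivation 1: J ⇒ R ⇒ R or A ⇒ A or A ⇒ t or A ⇒ t or t
Derivation 2: J ⇒ R ⇒ A ⇒ A or t ⇒ t or t

Two distinct leftmost derivations for the same string.

Ambiguous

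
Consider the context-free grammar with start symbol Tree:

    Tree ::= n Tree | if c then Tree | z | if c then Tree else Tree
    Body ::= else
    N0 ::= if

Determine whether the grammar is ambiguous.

Witness: if c then if c then z else z

Derivation 1: Tree ⇒ if c then Tree ⇒ if c then if c then Tree else Tree ⇒ if c then if c then z else Tree ⇒ if c then if c then z else z
Derivation 2: Tree ⇒ if c then Tree else Tree ⇒ if c then if c then Tree else Tree ⇒ if c then if c then z else Tree ⇒ if c then if c then z else z

Two distinct leftmost derivations for the same string.

Ambiguous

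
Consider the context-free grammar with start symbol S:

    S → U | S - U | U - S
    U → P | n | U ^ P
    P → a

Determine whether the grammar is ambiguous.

Witness: a - a

Derivation 1: S ⇒ S - U ⇒ U - U ⇒ P - U ⇒ a - U ⇒ a - P ⇒ a - a
Derivation 2: S ⇒ U - S ⇒ P - S ⇒ a - S ⇒ a - U ⇒ a - P ⇒ a - a

Two distinct leftmost derivations for the same string.

Ambiguous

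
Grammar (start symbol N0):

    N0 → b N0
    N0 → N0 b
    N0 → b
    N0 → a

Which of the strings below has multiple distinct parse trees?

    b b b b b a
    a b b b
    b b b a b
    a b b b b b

b b b a b

b b b b b a: 1 tree
a b b b: 1 tree
b b b a b: 4 trees
a b b b b b: 1 tree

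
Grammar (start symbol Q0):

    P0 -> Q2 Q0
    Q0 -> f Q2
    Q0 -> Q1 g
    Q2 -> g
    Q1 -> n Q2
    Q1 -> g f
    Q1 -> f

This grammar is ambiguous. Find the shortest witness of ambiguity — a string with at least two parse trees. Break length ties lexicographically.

f g

length 2: f g has 2 parse trees

Two derivations of f g:
  Q0 ⇒ f Q2 ⇒ f g
  Q0 ⇒ Q1 g ⇒ f g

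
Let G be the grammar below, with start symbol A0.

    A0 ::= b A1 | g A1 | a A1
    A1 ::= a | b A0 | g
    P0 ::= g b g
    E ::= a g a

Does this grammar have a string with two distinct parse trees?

Only A0, A1 are reachable from A0; ignoring the rest: Each reachable nonterminal has at most one production per leading terminal, and all productions are right-linear; the derivation is determined token-by-token.

Unambiguous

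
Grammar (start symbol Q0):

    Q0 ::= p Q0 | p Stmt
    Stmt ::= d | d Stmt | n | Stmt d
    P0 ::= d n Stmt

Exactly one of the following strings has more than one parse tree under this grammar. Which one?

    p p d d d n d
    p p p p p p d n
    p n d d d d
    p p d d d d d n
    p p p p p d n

p p d d d n d: 4 trees
p p p p p p d n: 1 tree
p n d d d d: 1 tree
p p d d d d d n: 1 tree
p p p p p d n: 1 tree

p p d d d n d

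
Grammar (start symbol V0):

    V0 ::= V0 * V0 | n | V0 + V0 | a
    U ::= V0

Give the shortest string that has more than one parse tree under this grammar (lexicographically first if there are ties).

length 1: no string has ≥2 trees
length 3: no string has ≥2 trees
length 5: a * a * a has 2 parse trees

Two derivations of a * a * a:
  V0 ⇒ V0 * V0 ⇒ V0 * V0 * V0 ⇒ a * V0 * V0 ⇒ a * a * V0 ⇒ a * a * a
  V0 ⇒ V0 * V0 ⇒ a * V0 ⇒ a * V0 * V0 ⇒ a * a * V0 ⇒ a * a * a

a * a * a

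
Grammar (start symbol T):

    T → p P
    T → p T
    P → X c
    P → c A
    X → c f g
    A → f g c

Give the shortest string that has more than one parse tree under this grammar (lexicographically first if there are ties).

p c f g c

length 5: p c f g c has 2 parse trees

Two derivations of p c f g c:
  T ⇒ p P ⇒ p X c ⇒ p c f g c
  T ⇒ p P ⇒ p c A ⇒ p c f g c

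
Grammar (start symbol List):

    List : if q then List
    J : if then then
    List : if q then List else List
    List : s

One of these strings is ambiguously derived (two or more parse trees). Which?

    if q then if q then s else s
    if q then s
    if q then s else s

if q then if q then s else s

if q then if q then s else s: 2 trees
if q then s: 1 tree
if q then s else s: 1 tree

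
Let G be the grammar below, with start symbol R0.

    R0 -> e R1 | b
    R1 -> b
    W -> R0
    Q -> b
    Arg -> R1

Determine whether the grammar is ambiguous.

Unambiguous

Only R0, R1 are reachable from R0; ignoring the rest: Each reachable nonterminal has at most one production per leading terminal, and all productions are right-linear; the derivation is determined token-by-token.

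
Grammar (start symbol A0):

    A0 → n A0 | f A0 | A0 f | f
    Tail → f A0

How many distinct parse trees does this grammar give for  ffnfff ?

Parse trees for ffnfff (showing first 6 of 16):
  [A0 f [A0 f [A0 n [A0 f [A0 f [A0 f]]]]]]
  [A0 f [A0 f [A0 n [A0 f [A0 [A0 f] f]]]]]
  [A0 f [A0 f [A0 n [A0 [A0 f [A0 f]] f]]]]
  [A0 f [A0 f [A0 n [A0 [A0 [A0 f] f] f]]]]
  [A0 f [A0 f [A0 [A0 n [A0 f [A0 f]]] f]]]
  [A0 f [A0 f [A0 [A0 n [A0 [A0 f] f]] f]]]

16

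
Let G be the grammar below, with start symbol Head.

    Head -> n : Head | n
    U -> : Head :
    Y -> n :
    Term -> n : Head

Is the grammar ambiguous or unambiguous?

(U, Y, Term are unreachable from Head, so their rules don't affect L(Head).) Right-recursive list with a separator: after each atom, whether the separator follows determines the rule. One parse per string.

Unambiguous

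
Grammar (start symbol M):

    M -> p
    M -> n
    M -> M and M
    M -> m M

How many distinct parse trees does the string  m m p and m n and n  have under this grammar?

Parse trees for m m p and m n and n (showing first 6 of 12):
  [M [M m [M m [M p]]] and [M [M m [M n]] and [M n]]]
  [M [M m [M m [M p]]] and [M m [M [M n] and [M n]]]]
  [M [M [M m [M m [M p]]] and [M m [M n]]] and [M n]]
  [M [M m [M [M m [M p]] and [M m [M n]]]] and [M n]]
  [M [M m [M m [M [M p] and [M m [M n]]]]] and [M n]]
  [M m [M [M m [M p]] and [M [M m [M n]] and [M n]]]]

12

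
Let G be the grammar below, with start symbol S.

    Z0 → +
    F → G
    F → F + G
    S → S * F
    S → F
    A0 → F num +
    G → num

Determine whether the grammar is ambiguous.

(Z0, A0 are unreachable from S, so their rules don't affect L(S).) This is a standard precedence ladder (S over F over G), with each level left-recursive on its own operator ('*' at S, '+' at F). That structure is LR(1), hence unambiguous.

Unambiguous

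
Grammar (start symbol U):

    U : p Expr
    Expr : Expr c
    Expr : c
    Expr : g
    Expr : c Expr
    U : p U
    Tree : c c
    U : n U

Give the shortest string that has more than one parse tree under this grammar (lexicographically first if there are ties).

length 2: no string has ≥2 trees
length 3: p c c has 2 parse trees

Two derivations of p c c:
  U ⇒ p Expr ⇒ p Expr c ⇒ p c c
  U ⇒ p Expr ⇒ p c Expr ⇒ p c c

p c c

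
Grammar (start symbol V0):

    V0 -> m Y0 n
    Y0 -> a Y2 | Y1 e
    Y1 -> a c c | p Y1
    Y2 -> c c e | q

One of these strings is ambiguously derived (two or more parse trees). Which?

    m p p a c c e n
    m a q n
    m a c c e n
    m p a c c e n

m p p a c c e n: 1 tree
m a q n: 1 tree
m a c c e n: 2 trees
m p a c c e n: 1 tree

m a c c e n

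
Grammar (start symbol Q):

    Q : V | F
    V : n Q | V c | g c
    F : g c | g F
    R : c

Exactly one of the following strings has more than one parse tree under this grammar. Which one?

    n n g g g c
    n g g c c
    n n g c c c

n n g c c c

n n g g g c: 1 tree
n g g c c: 1 tree
n n g c c c: 9 trees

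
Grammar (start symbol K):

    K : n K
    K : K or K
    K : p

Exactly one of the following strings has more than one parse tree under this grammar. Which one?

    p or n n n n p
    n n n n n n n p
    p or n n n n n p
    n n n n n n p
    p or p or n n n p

p or p or n n n p

p or n n n n p: 1 tree
n n n n n n n p: 1 tree
p or n n n n n p: 1 tree
n n n n n n p: 1 tree
p or p or n n n p: 2 trees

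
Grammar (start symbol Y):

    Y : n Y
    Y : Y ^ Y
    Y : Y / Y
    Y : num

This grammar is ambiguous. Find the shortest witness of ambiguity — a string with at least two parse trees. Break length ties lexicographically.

length 1: no string has ≥2 trees
length 2: no string has ≥2 trees
length 3: no string has ≥2 trees
length 4: n num / num has 2 parse trees

Two derivations of n num / num:
  Y ⇒ n Y ⇒ n Y / Y ⇒ n num / Y ⇒ n num / num
  Y ⇒ Y / Y ⇒ n Y / Y ⇒ n num / Y ⇒ n num / num

n num / num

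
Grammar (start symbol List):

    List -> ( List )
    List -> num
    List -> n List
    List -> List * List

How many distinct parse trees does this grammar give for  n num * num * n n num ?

Parse trees for n num * num * n n num:
  [List n [List [List num] * [List [List num] * [List n [List n [List num]]]]]]
  [List n [List [List [List num] * [List num]] * [List n [List n [List num]]]]]
  [List [List n [List num]] * [List [List num] * [List n [List n [List num]]]]]
  [List [List n [List [List num] * [List num]]] * [List n [List n [List num]]]]
  [List [List [List n [List num]] * [List num]] * [List n [List n [List num]]]]

5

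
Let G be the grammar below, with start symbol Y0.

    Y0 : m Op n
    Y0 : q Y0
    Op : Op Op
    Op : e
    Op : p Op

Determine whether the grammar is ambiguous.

Ambiguous

Witness: m e e e n

Derivation 1: Y0 ⇒ m Op n ⇒ m Op Op n ⇒ m Op Op Op n ⇒ m e Op Op n ⇒ m e e Op n ⇒ m e e e n
Derivation 2: Y0 ⇒ m Op n ⇒ m Op Op n ⇒ m e Op n ⇒ m e Op Op n ⇒ m e e Op n ⇒ m e e e n

Two distinct leftmost derivations for the same string.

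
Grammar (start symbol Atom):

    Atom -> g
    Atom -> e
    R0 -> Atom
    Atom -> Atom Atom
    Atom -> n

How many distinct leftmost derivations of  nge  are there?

2

Parse trees for nge:
  [Atom [Atom n] [Atom [Atom g] [Atom e]]]
  [Atom [Atom [Atom n] [Atom g]] [Atom e]]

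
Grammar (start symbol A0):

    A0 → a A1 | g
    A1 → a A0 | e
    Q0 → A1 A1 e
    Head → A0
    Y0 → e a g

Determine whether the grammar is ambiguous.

Unambiguous

(Q0, Head, Y0 are unreachable from A0, so their rules don't affect L(A0).) Restricted to the reachable nonterminals, every rule has the form A → t or A → t B, and no two rules for the same A share a first terminal. The grammar encodes a DFA — one run per string.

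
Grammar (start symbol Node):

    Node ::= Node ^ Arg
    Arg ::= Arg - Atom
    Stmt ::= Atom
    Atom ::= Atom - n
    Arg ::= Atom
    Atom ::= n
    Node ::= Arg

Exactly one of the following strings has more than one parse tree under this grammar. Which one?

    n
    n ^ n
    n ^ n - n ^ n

n: 1 tree
n ^ n: 1 tree
n ^ n - n ^ n: 2 trees

n ^ n - n ^ n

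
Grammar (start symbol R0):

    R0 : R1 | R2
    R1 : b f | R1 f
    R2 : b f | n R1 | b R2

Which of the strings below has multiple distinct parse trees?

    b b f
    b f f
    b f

b b f: 1 tree
b f f: 1 tree
b f: 2 trees

b f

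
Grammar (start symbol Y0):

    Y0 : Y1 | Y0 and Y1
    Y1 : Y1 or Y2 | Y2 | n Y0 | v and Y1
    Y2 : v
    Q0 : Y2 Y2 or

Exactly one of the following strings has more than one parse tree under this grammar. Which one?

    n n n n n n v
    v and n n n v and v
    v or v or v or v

v and n n n v and v

n n n n n n v: 1 tree
v and n n n v and v: 10 trees
v or v or v or v: 1 tree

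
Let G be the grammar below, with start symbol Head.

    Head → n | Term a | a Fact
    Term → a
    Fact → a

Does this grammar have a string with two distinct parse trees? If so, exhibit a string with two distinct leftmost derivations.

Ambiguous

Witness: a a

Derivation 1: Head ⇒ Term a ⇒ a a
Derivation 2: Head ⇒ a Fact ⇒ a a

Two distinct leftmost derivations for the same string.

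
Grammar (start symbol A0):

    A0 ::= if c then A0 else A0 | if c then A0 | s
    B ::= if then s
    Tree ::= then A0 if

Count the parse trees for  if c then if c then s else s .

2

Parse trees for if c then if c then s else s:
  [A0 if c then [A0 if c then [A0 s]] else [A0 s]]
  [A0 if c then [A0 if c then [A0 s] else [A0 s]]]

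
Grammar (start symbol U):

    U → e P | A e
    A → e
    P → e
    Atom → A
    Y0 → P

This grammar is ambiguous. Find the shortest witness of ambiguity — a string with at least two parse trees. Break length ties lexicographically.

e e

length 2: e e has 2 parse trees

Two derivations of e e:
  U ⇒ e P ⇒ e e
  U ⇒ A e ⇒ e e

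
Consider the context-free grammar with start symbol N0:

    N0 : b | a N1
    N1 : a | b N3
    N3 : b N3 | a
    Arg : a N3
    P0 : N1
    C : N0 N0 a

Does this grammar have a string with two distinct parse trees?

Only N0, N1, N3 are reachable from N0; ignoring the rest: Each reachable nonterminal has at most one production per leading terminal, and all productions are right-linear; the derivation is determined token-by-token.

Unambiguous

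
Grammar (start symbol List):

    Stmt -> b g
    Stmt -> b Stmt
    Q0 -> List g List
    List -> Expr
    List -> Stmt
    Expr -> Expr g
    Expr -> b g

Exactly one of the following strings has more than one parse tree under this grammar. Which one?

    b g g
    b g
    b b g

b g g: 1 tree
b g: 2 trees
b b g: 1 tree

b g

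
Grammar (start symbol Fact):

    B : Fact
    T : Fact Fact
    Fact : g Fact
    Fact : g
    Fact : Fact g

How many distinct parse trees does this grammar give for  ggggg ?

Parse trees for ggggg (showing first 6 of 16):
  [Fact g [Fact g [Fact g [Fact g [Fact g]]]]]
  [Fact g [Fact g [Fact g [Fact [Fact g] g]]]]
  [Fact g [Fact g [Fact [Fact g [Fact g]] g]]]
  [Fact g [Fact g [Fact [Fact [Fact g] g] g]]]
  [Fact g [Fact [Fact g [Fact g [Fact g]]] g]]
  [Fact g [Fact [Fact g [Fact [Fact g] g]] g]]

16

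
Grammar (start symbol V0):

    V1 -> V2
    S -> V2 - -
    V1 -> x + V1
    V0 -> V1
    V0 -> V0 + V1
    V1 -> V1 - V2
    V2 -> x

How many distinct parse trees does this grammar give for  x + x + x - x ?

Parse trees for x + x + x - x:
  [V0 [V1 x + [V1 x + [V1 [V1 [V2 x]] - [V2 x]]]]]
  [V0 [V1 x + [V1 [V1 x + [V1 [V2 x]]] - [V2 x]]]]
  [V0 [V1 [V1 x + [V1 x + [V1 [V2 x]]]] - [V2 x]]]
  [V0 [V0 [V1 [V2 x]]] + [V1 x + [V1 [V1 [V2 x]] - [V2 x]]]]
  [V0 [V0 [V1 [V2 x]]] + [V1 [V1 x + [V1 [V2 x]]] - [V2 x]]]
  [V0 [V0 [V1 x + [V1 [V2 x]]]] + [V1 [V1 [V2 x]] - [V2 x]]]
  [V0 [V0 [V0 [V1 [V2 x]]] + [V1 [V2 x]]] + [V1 [V1 [V2 x]] - [V2 x]]]

7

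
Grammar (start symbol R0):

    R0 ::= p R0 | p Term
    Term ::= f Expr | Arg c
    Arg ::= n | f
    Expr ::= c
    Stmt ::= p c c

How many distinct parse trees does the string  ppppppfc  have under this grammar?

Parse trees for ppppppfc:
  [R0 p [R0 p [R0 p [R0 p [R0 p [R0 p [Term f [Expr c]]]]]]]]
  [R0 p [R0 p [R0 p [R0 p [R0 p [R0 p [Term [Arg f] c]]]]]]]

2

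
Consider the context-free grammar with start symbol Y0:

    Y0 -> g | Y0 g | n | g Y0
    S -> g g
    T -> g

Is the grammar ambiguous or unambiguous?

Ambiguous

Witness: g g

Derivation 1: Y0 ⇒ Y0 g ⇒ g g
Derivation 2: Y0 ⇒ g Y0 ⇒ g g

Two distinct leftmost derivations for the same string.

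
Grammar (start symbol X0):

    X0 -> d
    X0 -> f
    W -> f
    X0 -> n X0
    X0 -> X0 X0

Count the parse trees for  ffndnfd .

Parse trees for ffndnfd (showing first 6 of 30):
  [X0 [X0 f] [X0 [X0 f] [X0 n [X0 [X0 d] [X0 n [X0 [X0 f] [X0 d]]]]]]]
  [X0 [X0 f] [X0 [X0 f] [X0 n [X0 [X0 d] [X0 [X0 n [X0 f]] [X0 d]]]]]]
  [X0 [X0 f] [X0 [X0 f] [X0 n [X0 [X0 [X0 d] [X0 n [X0 f]]] [X0 d]]]]]
  [X0 [X0 f] [X0 [X0 f] [X0 [X0 n [X0 d]] [X0 n [X0 [X0 f] [X0 d]]]]]]
  [X0 [X0 f] [X0 [X0 f] [X0 [X0 n [X0 d]] [X0 [X0 n [X0 f]] [X0 d]]]]]
  [X0 [X0 f] [X0 [X0 f] [X0 [X0 n [X0 [X0 d] [X0 n [X0 f]]]] [X0 d]]]]

30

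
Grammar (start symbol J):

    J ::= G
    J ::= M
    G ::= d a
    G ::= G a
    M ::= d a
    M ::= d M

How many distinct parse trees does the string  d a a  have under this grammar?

Parse trees for d a a:
  [J [G [G d a] a]]

1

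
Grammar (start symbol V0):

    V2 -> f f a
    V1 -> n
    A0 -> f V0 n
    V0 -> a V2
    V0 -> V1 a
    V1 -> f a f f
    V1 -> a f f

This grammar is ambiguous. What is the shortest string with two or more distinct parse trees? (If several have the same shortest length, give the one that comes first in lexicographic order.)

length 2: no string has ≥2 trees
length 4: a f f a has 2 parse trees

Two derivations of a f f a:
  V0 ⇒ a V2 ⇒ a f f a
  V0 ⇒ V1 a ⇒ a f f a

a f f a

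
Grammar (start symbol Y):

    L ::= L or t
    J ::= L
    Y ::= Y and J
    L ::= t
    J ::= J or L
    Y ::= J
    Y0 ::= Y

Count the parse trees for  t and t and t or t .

2

Parse trees for t and t and t or t:
  [Y [Y [Y [J [L t]]] and [J [L t]]] and [J [L [L t] or t]]]
  [Y [Y [Y [J [L t]]] and [J [L t]]] and [J [J [L t]] or [L t]]]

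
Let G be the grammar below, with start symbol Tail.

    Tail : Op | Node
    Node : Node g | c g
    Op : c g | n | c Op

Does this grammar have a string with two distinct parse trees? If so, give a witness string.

Witness: c g

Derivation 1: Tail ⇒ Op ⇒ c g
Derivation 2: Tail ⇒ Node ⇒ c g

Two distinct leftmost derivations for the same string.

Ambiguous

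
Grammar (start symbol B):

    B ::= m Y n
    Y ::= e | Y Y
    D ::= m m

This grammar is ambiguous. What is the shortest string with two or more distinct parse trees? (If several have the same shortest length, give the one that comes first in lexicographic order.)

length 3: no string has ≥2 trees
length 4: no string has ≥2 trees
length 5: m e e e n has 2 parse trees

Two derivations of m e e e n:
  B ⇒ m Y n ⇒ m Y Y n ⇒ m e Y n ⇒ m e Y Y n ⇒ m e e Y n ⇒ m e e e n
  B ⇒ m Y n ⇒ m Y Y n ⇒ m Y Y Y n ⇒ m e Y Y n ⇒ m e e Y n ⇒ m e e e n

m e e e n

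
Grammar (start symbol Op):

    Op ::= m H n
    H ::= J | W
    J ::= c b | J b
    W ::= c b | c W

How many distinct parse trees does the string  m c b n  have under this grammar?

2

Parse trees for m c b n:
  [Op m [H [J c b]] n]
  [Op m [H [W c b]] n]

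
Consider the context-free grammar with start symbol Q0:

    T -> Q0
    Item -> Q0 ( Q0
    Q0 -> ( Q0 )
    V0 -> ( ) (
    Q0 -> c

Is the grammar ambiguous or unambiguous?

Only Q0 is reachable from Q0; ignoring the rest: L(Q0) is { openⁿ atom closeⁿ : n ≥ 0 }. The bracket depth fixes n, and the derivation is forced at every step.

Unambiguous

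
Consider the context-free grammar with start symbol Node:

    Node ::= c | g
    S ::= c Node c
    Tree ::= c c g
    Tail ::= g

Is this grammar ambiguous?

Only Node is reachable from Node; ignoring the rest: Restricted to the reachable nonterminals, every rule has the form A → t or A → t B, and no two rules for the same A share a first terminal. The grammar encodes a DFA — one run per string.

Unambiguous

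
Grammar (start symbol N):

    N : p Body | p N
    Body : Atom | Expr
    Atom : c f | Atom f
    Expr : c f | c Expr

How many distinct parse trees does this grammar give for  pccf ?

Parse trees for pccf:
  [N p [Body [Expr c [Expr c f]]]]

1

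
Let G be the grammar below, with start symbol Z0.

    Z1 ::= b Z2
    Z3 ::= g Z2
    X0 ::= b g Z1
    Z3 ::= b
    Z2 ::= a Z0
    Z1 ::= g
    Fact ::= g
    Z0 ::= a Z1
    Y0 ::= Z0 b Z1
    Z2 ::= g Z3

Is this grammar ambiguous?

Unambiguous

(Fact, Y0, X0 are unreachable from Z0, so their rules don't affect L(Z0).) Restricted to the reachable nonterminals, every rule has the form A → t or A → t B, and no two rules for the same A share a first terminal. The grammar encodes a DFA — one run per string.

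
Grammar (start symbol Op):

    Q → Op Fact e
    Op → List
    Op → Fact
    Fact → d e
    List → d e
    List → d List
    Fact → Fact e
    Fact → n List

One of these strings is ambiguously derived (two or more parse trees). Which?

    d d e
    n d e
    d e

d e

d d e: 1 tree
n d e: 1 tree
d e: 2 trees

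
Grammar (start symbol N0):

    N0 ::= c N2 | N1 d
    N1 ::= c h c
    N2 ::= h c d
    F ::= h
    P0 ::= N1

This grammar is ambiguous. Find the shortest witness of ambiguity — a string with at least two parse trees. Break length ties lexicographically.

c h c d

length 4: c h c d has 2 parse trees

Two derivations of c h c d:
  N0 ⇒ c N2 ⇒ c h c d
  N0 ⇒ N1 d ⇒ c h c d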